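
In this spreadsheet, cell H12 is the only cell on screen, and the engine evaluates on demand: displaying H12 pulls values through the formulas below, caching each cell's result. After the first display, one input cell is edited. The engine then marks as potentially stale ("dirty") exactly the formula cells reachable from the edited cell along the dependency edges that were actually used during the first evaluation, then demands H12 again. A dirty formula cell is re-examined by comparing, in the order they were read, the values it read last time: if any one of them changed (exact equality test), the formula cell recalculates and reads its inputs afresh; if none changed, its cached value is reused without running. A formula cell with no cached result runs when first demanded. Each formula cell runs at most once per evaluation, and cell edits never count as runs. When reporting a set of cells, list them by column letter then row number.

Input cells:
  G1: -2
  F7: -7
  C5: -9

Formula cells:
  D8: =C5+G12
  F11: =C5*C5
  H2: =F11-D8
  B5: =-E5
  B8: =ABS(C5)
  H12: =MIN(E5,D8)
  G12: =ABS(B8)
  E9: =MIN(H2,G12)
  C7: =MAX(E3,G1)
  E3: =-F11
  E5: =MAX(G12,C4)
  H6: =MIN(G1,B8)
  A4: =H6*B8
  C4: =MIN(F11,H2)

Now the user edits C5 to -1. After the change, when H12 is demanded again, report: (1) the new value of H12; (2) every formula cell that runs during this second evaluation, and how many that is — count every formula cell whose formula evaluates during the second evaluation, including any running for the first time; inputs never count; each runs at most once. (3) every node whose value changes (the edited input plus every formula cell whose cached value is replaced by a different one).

H12 now evaluates to 0.
Run set: B8, C4, D8, E5, F11, G12, H2, H12 (8 run).
Changed values: B8, C4, C5, E5, F11, G12, H2.

Initial pass — values computed on the first demand:
  B8 = ABS(-9) = 9
  F11 = -9 * -9 = 81
  G12 = ABS(9) = 9
  D8 = -9 + 9 = 0
  H2 = 81 - 0 = 81
  C4 = MIN(81, 81) = 81
  E5 = MAX(9, 81) = 81
  H12 = MIN(81, 0) = 0

Second demand — change propagation:
  B8: re-runs because C5 -9->-1; new result 1.
  F11: re-runs because C5 -9->-1; C5 -9->-1; new result 1.
  G12: re-runs because B8 9->1; new result 1.
  D8: re-runs because C5 -9->-1; G12 9->1; new result 0 (unchanged).
  H2: re-runs because F11 81->1; new result 1.
  C4: re-runs because F11 81->1; H2 81->1; new result 1.
  E5: re-runs because G12 9->1; C4 81->1; new result 1.
  H12: re-runs because E5 81->1; new result 0 (unchanged).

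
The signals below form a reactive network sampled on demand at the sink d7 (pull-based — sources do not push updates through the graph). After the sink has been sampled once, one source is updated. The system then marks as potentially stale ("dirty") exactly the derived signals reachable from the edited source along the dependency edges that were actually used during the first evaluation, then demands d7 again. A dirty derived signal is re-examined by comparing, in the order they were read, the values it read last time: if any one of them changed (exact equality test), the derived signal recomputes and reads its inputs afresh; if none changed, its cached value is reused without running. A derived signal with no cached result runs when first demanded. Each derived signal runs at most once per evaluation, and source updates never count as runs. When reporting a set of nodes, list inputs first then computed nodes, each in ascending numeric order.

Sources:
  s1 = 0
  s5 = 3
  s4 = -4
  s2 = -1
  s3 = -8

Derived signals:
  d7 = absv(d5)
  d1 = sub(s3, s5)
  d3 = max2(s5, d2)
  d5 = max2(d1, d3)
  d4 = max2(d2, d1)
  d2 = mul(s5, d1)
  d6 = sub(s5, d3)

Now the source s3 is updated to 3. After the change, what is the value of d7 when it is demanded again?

Initial pass — values computed on the first demand:
  d1 = sub(-8, 3) = -11
  d2 = mul(3, -11) = -33
  d3 = max2(3, -33) = 3
  d5 = max2(-11, 3) = 3
  d7 = absv(3) = 3

Second demand — change propagation:
  d1: re-runs because s3 -8->3; new result 0.
  d2: re-runs because d1 -11->0; new result 0.
  d3: re-runs because d2 -33->0; new result 3 (unchanged).
  d5: re-runs because d1 -11->0; new result 3 (unchanged).
  d7: re-examined; everything it read last time is the same (d5 unchanged) — cache 3 kept, no run.

The important point: at d7 every value read last time is unchanged, so the dirty flag clears without a run.

d7 now evaluates to 3.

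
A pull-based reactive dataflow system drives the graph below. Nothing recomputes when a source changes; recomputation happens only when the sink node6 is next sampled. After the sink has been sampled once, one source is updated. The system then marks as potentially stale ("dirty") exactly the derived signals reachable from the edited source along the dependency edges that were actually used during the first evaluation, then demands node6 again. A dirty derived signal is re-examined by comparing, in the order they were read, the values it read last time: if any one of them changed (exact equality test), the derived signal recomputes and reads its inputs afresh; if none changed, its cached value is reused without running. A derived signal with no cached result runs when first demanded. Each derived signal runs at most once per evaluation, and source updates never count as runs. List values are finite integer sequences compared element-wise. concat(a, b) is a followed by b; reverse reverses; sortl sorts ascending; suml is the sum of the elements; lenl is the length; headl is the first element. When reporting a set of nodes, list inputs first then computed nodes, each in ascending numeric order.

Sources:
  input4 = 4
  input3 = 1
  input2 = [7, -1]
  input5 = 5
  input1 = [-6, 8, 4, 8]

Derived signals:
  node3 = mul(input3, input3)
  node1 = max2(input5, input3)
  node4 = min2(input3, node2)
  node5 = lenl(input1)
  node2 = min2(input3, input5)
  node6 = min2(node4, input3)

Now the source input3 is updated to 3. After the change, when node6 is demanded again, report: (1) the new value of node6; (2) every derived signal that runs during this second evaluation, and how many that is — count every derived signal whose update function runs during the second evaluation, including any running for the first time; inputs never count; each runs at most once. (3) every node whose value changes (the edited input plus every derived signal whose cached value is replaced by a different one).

First evaluation (everything demanded from the output):
  node2 = min2(1, 5) = 1
  node4 = min2(1, 1) = 1
  node6 = min2(1, 1) = 1

Propagation after the edit:
  node2: runs — input3 1->3; result 3.
  node4: runs — input3 1->3; node2 1->3; result 3.
  node6: runs — node4 1->3; input3 1->3; result 3.

New value of node6: 3.
Derived signals that run: node2, node4, node6 — 3 in total.
Values that change: input3, node2, node4, node6.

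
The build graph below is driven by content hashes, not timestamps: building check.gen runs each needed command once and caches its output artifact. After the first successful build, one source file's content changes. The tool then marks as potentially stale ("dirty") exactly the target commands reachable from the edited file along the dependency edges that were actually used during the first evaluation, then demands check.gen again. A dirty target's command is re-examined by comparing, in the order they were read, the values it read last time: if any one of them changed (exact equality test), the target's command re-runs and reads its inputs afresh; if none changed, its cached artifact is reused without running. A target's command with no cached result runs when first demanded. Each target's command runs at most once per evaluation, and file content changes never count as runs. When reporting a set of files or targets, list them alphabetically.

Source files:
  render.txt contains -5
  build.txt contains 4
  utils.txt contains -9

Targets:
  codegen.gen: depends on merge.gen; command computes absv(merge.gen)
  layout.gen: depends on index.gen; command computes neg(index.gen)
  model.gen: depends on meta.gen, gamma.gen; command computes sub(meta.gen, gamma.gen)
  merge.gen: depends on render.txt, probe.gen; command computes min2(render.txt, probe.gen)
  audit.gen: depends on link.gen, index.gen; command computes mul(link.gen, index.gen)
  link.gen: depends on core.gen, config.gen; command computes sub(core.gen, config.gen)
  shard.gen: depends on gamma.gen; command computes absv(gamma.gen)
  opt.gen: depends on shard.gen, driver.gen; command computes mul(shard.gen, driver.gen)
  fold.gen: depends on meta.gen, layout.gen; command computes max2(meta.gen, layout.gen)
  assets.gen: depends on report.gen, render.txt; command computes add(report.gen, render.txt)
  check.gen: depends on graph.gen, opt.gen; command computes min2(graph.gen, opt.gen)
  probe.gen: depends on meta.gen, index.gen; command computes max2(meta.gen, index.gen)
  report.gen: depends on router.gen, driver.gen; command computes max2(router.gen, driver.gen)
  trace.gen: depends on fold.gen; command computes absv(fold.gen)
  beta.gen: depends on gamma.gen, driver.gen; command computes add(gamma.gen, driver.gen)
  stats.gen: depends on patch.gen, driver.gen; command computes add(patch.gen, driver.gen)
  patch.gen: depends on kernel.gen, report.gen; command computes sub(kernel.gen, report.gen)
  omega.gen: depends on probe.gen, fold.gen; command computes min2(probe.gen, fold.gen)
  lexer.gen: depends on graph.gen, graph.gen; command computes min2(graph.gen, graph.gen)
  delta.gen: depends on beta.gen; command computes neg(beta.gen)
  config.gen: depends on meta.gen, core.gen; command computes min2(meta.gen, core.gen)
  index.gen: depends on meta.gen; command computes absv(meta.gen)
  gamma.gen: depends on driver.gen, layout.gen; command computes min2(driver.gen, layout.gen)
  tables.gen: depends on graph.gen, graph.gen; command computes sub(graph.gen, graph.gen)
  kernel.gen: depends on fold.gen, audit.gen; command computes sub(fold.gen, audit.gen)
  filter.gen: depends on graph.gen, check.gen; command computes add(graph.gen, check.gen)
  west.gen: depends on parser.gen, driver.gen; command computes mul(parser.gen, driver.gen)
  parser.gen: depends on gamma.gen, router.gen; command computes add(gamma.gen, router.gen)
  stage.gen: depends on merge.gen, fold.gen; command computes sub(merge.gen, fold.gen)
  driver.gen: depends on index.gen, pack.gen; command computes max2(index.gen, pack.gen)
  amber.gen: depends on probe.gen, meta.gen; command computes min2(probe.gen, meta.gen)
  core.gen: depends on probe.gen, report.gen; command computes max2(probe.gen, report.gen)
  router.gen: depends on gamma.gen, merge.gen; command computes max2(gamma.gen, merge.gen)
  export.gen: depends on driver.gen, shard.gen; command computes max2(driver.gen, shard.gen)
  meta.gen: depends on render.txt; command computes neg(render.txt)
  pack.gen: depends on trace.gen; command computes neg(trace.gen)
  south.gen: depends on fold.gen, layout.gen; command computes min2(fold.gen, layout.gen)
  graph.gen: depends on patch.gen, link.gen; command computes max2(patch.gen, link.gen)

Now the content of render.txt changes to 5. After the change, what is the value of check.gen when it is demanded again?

check.gen now evaluates to 10.
The important point: at layout.gen every value read last time is unchanged, so the dirty flag clears without a run.

Initial pass — values computed on the first demand:
  meta.gen = neg(-5) = 5
  index.gen = absv(5) = 5
  layout.gen = neg(5) = -5
  fold.gen = max2(5, -5) = 5
  probe.gen = max2(5, 5) = 5
  merge.gen = min2(-5, 5) = -5
  trace.gen = absv(5) = 5
  pack.gen = neg(5) = -5
  driver.gen = max2(5, -5) = 5
  gamma.gen = min2(5, -5) = -5
  router.gen = max2(-5, -5) = -5
  report.gen = max2(-5, 5) = 5
  core.gen = max2(5, 5) = 5
  config.gen = min2(5, 5) = 5
  link.gen = sub(5, 5) = 0
  audit.gen = mul(0, 5) = 0
  kernel.gen = sub(5, 0) = 5
  patch.gen = sub(5, 5) = 0
  graph.gen = max2(0, 0) = 0
  shard.gen = absv(-5) = 5
  opt.gen = mul(5, 5) = 25
  check.gen = min2(0, 25) = 0

Second demand — change propagation:
  meta.gen: re-runs because render.txt -5->5; new result -5.
  index.gen: re-runs because meta.gen 5->-5; new result 5 (unchanged).
  layout.gen: re-examined; everything it read last time is the same (index.gen unchanged) — cache -5 kept, no run.
  fold.gen: re-runs because meta.gen 5->-5; new result -5.
  probe.gen: re-runs because meta.gen 5->-5; new result 5 (unchanged).
  merge.gen: re-runs because render.txt -5->5; new result 5.
  trace.gen: re-runs because fold.gen 5->-5; new result 5 (unchanged).
  pack.gen: re-examined; everything it read last time is the same (trace.gen unchanged) — cache -5 kept, no run.
  driver.gen: re-examined; everything it read last time is the same (index.gen unchanged, pack.gen unchanged) — cache 5 kept, no run.
  gamma.gen: re-examined; everything it read last time is the same (driver.gen unchanged, layout.gen unchanged) — cache -5 kept, no run.
  router.gen: re-runs because merge.gen -5->5; new result 5.
  report.gen: re-runs because router.gen -5->5; new result 5 (unchanged).
  core.gen: re-examined; everything it read last time is the same (probe.gen unchanged, report.gen unchanged) — cache 5 kept, no run.
  config.gen: re-runs because meta.gen 5->-5; new result -5.
  link.gen: re-runs because config.gen 5->-5; new result 10.
  audit.gen: re-runs because link.gen 0->10; new result 50.
  kernel.gen: re-runs because fold.gen 5->-5; audit.gen 0->50; new result -55.
  patch.gen: re-runs because kernel.gen 5->-55; new result -60.
  graph.gen: re-runs because patch.gen 0->-60; link.gen 0->10; new result 10.
  shard.gen: re-examined; everything it read last time is the same (gamma.gen unchanged) — cache 5 kept, no run.
  opt.gen: re-examined; everything it read last time is the same (shard.gen unchanged, driver.gen unchanged) — cache 25 kept, no run.
  check.gen: re-runs because graph.gen 0->10; new result 10.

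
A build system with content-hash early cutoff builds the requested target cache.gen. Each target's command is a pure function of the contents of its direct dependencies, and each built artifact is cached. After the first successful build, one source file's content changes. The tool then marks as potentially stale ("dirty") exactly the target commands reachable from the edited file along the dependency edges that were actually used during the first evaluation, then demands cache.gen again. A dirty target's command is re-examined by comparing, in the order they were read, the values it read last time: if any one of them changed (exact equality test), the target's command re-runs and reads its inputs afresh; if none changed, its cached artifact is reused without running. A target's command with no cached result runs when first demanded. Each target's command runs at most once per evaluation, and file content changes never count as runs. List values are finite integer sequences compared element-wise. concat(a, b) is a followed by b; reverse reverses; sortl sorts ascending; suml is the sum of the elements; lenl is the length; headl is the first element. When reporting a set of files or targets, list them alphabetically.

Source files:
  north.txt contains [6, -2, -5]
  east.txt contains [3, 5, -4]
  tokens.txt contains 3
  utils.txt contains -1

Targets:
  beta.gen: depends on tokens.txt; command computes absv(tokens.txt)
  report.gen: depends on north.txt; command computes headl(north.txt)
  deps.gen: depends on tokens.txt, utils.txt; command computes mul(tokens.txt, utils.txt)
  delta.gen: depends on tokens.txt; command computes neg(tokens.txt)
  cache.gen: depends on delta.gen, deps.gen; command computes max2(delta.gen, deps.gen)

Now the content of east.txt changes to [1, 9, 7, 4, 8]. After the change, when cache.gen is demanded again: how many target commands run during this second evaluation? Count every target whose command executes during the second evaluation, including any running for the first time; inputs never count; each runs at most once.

First evaluation (everything demanded from the output):
  delta.gen = neg(3) = -3
  deps.gen = mul(3, -1) = -3
  cache.gen = max2(-3, -3) = -3

Propagation after the edit:
  east.txt feeds no computation that the output demands — nothing is marked dirty and nothing runs.

Key observation: east.txt is never demanded by the output, so the edit triggers no recomputation at all.

Target commands that run: none — 0 in total.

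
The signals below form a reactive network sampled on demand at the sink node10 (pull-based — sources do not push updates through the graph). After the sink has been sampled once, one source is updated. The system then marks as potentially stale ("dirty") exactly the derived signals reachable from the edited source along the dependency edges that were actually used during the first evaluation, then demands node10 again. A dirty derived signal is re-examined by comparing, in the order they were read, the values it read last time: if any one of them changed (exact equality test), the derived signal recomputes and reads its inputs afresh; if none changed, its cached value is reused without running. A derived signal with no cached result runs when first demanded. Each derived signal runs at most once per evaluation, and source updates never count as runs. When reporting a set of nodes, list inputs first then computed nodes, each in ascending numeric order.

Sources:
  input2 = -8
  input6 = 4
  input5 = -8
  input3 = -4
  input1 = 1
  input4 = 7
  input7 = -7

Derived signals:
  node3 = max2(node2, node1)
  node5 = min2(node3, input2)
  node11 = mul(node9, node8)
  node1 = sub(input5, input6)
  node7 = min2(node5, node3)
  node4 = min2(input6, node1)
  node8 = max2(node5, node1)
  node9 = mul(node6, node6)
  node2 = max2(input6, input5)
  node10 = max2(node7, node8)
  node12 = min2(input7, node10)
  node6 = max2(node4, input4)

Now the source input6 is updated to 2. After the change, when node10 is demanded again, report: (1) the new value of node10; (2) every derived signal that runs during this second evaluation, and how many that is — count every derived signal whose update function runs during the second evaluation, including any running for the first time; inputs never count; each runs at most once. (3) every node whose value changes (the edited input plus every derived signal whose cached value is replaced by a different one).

node10 now evaluates to -8.
Run set: node1, node2, node3, node5, node7, node8 (6 run).
Changed values: input6, node1, node2, node3.
The important point: at node10 every value read last time is unchanged, so the dirty flag clears without a run.

Initial pass — values computed on the first demand:
  node1 = sub(-8, 4) = -12
  node2 = max2(4, -8) = 4
  node3 = max2(4, -12) = 4
  node5 = min2(4, -8) = -8
  node7 = min2(-8, 4) = -8
  node8 = max2(-8, -12) = -8
  node10 = max2(-8, -8) = -8

Second demand — change propagation:
  node1: re-runs because input6 4->2; new result -10.
  node2: re-runs because input6 4->2; new result 2.
  node3: re-runs because node2 4->2; node1 -12->-10; new result 2.
  node5: re-runs because node3 4->2; new result -8 (unchanged).
  node7: re-runs because node3 4->2; new result -8 (unchanged).
  node8: re-runs because node1 -12->-10; new result -8 (unchanged).
  node10: re-examined; everything it read last time is the same (node7 unchanged, node8 unchanged) — cache -8 kept, no run.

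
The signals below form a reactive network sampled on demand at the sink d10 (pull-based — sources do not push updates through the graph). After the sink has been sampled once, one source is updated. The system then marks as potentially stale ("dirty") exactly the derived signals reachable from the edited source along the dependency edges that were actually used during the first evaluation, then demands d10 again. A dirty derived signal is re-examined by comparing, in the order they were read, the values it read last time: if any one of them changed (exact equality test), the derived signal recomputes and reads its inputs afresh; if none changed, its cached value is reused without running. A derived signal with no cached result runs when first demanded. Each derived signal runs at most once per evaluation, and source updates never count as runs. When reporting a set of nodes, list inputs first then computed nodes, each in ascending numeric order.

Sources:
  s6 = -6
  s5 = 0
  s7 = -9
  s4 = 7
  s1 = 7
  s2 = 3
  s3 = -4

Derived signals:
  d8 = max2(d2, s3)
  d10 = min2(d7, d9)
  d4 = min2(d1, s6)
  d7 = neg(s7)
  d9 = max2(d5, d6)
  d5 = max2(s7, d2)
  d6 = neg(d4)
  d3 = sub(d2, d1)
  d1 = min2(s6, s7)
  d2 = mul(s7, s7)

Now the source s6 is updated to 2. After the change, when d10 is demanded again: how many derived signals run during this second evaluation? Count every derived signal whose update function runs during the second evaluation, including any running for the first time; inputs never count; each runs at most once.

Run set: d1, d4 (2 run).
The important point: at d6 every value read last time is unchanged, so the dirty flag clears without a run.

Initial pass — values computed on the first demand:
  d1 = min2(-6, -9) = -9
  d2 = mul(-9, -9) = 81
  d4 = min2(-9, -6) = -9
  d5 = max2(-9, 81) = 81
  d6 = neg(-9) = 9
  d7 = neg(-9) = 9
  d9 = max2(81, 9) = 81
  d10 = min2(9, 81) = 9

Second demand — change propagation:
  d1: re-runs because s6 -6->2; new result -9 (unchanged).
  d4: re-runs because s6 -6->2; new result -9 (unchanged).
  d6: re-examined; everything it read last time is the same (d4 unchanged) — cache 9 kept, no run.
  d9: re-examined; everything it read last time is the same (d5 unchanged, d6 unchanged) — cache 81 kept, no run.
  d10: re-examined; everything it read last time is the same (d7 unchanged, d9 unchanged) — cache 9 kept, no run.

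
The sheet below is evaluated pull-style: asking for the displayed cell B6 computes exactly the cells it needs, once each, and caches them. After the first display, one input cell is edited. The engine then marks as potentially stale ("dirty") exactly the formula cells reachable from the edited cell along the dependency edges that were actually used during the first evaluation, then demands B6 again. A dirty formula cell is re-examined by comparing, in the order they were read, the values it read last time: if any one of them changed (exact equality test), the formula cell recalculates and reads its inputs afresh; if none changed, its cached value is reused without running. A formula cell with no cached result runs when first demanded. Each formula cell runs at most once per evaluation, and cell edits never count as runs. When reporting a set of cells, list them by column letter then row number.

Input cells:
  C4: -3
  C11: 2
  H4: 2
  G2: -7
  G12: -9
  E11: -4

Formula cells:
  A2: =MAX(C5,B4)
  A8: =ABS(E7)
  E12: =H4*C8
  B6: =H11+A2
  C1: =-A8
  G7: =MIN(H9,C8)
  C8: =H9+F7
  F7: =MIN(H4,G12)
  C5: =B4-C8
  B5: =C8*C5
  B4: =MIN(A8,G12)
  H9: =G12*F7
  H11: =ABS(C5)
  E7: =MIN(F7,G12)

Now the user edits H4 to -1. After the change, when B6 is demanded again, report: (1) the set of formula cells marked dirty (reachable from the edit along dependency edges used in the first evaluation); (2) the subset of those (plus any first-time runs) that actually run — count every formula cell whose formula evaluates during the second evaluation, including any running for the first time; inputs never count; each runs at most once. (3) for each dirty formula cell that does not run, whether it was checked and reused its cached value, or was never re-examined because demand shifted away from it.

First demand of the output computes:
  F7 = MIN(2, -9) = -9
  E7 = MIN(-9, -9) = -9
  A8 = ABS(-9) = 9
  B4 = MIN(9, -9) = -9
  H9 = -9 * -9 = 81
  C8 = 81 + -9 = 72
  C5 = -9 - 72 = -81
  A2 = MAX(-81, -9) = -9
  H11 = ABS(-81) = 81
  B6 = 81 + -9 = 72

After the edit, cleaning proceeds:
  F7: a read changed (H4 2->-1) — executes, giving -9 — identical to its old value.
  E7: dirty, but its reads are unchanged (F7 unchanged, G12 unchanged); cached -9 stands.
  A8: dirty, but its reads are unchanged (E7 unchanged); cached 9 stands.
  B4: dirty, but its reads are unchanged (A8 unchanged, G12 unchanged); cached -9 stands.
  H9: dirty, but its reads are unchanged (G12 unchanged, F7 unchanged); cached 81 stands.
  C8: dirty, but its reads are unchanged (H9 unchanged, F7 unchanged); cached 72 stands.
  C5: dirty, but its reads are unchanged (B4 unchanged, C8 unchanged); cached -81 stands.
  A2: dirty, but its reads are unchanged (C5 unchanged, B4 unchanged); cached -9 stands.
  H11: dirty, but its reads are unchanged (C5 unchanged); cached 81 stands.
  B6: dirty, but its reads are unchanged (H11 unchanged, A2 unchanged); cached 72 stands.

Note the absorption at F7: it re-runs yet its value is the same, leaving the output's value untouched.

The edit dirties: A2, A8, B4, B6, C5, C8, E7, F7, H9, H11.
1 formula cells run: F7.
Cache hits after checking: A2, A8, B4, B6, C5, C8, E7, H9, H11.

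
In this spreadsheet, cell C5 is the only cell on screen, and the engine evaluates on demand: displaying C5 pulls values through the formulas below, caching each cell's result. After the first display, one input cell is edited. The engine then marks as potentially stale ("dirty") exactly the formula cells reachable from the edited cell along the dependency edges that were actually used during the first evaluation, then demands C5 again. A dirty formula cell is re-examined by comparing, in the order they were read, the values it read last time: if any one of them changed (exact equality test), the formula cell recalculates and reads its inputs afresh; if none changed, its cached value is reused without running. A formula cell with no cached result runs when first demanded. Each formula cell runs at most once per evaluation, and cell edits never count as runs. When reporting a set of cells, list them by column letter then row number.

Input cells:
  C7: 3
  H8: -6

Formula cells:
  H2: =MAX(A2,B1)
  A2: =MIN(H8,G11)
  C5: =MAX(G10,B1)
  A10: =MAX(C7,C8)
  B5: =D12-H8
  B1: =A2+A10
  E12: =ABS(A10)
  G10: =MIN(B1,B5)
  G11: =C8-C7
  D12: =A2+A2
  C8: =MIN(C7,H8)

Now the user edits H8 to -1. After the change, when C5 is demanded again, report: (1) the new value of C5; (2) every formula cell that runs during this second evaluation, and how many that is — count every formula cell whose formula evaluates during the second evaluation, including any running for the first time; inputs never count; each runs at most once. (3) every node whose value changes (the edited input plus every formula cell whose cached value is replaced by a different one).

Initial pass — values computed on the first demand:
  C8 = MIN(3, -6) = -6
  A10 = MAX(3, -6) = 3
  G11 = -6 - 3 = -9
  A2 = MIN(-6, -9) = -9
  B1 = -9 + 3 = -6
  D12 = -9 + -9 = -18
  B5 = -18 - -6 = -12
  G10 = MIN(-6, -12) = -12
  C5 = MAX(-12, -6) = -6

Second demand — change propagation:
  C8: re-runs because H8 -6->-1; new result -1.
  A10: re-runs because C8 -6->-1; new result 3 (unchanged).
  G11: re-runs because C8 -6->-1; new result -4.
  A2: re-runs because H8 -6->-1; G11 -9->-4; new result -4.
  B1: re-runs because A2 -9->-4; new result -1.
  D12: re-runs because A2 -9->-4; A2 -9->-4; new result -8.
  B5: re-runs because D12 -18->-8; H8 -6->-1; new result -7.
  G10: re-runs because B1 -6->-1; B5 -12->-7; new result -7.
  C5: re-runs because G10 -12->-7; B1 -6->-1; new result -1.

C5 now evaluates to -1.
Run set: A2, A10, B1, B5, C5, C8, D12, G10, G11 (9 run).
Changed values: A2, B1, B5, C5, C8, D12, G10, G11, H8.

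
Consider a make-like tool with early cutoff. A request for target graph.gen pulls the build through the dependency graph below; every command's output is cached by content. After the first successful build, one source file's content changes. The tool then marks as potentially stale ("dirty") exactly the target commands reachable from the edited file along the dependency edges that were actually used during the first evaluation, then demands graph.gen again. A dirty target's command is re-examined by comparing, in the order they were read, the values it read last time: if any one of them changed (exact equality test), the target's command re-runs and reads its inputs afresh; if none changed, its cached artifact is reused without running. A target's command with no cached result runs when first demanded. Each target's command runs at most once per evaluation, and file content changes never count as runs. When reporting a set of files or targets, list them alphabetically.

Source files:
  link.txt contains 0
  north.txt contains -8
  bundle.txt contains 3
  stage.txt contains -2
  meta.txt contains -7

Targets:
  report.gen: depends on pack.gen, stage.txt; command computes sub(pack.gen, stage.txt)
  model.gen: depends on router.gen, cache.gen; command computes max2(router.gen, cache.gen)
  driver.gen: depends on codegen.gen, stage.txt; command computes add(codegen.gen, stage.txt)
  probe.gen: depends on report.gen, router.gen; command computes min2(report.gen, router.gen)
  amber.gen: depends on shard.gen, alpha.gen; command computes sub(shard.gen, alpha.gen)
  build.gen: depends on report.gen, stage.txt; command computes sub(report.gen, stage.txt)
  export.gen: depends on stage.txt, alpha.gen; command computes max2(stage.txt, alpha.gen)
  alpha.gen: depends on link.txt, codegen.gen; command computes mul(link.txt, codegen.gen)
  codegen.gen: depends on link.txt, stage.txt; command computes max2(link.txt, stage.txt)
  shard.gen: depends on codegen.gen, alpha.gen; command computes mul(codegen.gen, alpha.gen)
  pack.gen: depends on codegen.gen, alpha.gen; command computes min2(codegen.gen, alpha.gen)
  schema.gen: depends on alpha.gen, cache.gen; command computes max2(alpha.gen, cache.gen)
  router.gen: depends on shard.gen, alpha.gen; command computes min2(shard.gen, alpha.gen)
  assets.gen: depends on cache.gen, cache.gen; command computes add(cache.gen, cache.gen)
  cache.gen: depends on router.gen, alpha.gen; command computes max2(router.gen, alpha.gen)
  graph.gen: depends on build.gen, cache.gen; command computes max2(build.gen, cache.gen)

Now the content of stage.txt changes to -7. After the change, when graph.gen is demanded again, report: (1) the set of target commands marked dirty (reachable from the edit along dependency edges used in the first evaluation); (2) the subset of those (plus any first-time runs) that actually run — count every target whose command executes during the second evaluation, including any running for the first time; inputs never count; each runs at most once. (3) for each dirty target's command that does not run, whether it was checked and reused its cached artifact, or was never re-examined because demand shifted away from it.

The edit dirties: alpha.gen, build.gen, cache.gen, codegen.gen, graph.gen, pack.gen, report.gen, router.gen, shard.gen.
4 target commands run: build.gen, codegen.gen, graph.gen, report.gen.
Cache hits after checking: alpha.gen, cache.gen, pack.gen, router.gen, shard.gen.
Note where the cutoff bites: alpha.gen is checked, finds nothing changed, and keeps its cache.

First demand of the output computes:
  codegen.gen = max2(0, -2) = 0
  alpha.gen = mul(0, 0) = 0
  pack.gen = min2(0, 0) = 0
  report.gen = sub(0, -2) = 2
  build.gen = sub(2, -2) = 4
  shard.gen = mul(0, 0) = 0
  router.gen = min2(0, 0) = 0
  cache.gen = max2(0, 0) = 0
  graph.gen = max2(4, 0) = 4

After the edit, cleaning proceeds:
  codegen.gen: a read changed (stage.txt -2->-7) — executes, giving 0 — identical to its old value.
  alpha.gen: dirty, but its reads are unchanged (link.txt unchanged, codegen.gen unchanged); cached 0 stands.
  pack.gen: dirty, but its reads are unchanged (codegen.gen unchanged, alpha.gen unchanged); cached 0 stands.
  report.gen: a read changed (stage.txt -2->-7) — executes, giving 7.
  build.gen: a read changed (report.gen 2->7; stage.txt -2->-7) — executes, giving 14.
  shard.gen: dirty, but its reads are unchanged (codegen.gen unchanged, alpha.gen unchanged); cached 0 stands.
  router.gen: dirty, but its reads are unchanged (shard.gen unchanged, alpha.gen unchanged); cached 0 stands.
  cache.gen: dirty, but its reads are unchanged (router.gen unchanged, alpha.gen unchanged); cached 0 stands.
  graph.gen: a read changed (build.gen 4->14) — executes, giving 14.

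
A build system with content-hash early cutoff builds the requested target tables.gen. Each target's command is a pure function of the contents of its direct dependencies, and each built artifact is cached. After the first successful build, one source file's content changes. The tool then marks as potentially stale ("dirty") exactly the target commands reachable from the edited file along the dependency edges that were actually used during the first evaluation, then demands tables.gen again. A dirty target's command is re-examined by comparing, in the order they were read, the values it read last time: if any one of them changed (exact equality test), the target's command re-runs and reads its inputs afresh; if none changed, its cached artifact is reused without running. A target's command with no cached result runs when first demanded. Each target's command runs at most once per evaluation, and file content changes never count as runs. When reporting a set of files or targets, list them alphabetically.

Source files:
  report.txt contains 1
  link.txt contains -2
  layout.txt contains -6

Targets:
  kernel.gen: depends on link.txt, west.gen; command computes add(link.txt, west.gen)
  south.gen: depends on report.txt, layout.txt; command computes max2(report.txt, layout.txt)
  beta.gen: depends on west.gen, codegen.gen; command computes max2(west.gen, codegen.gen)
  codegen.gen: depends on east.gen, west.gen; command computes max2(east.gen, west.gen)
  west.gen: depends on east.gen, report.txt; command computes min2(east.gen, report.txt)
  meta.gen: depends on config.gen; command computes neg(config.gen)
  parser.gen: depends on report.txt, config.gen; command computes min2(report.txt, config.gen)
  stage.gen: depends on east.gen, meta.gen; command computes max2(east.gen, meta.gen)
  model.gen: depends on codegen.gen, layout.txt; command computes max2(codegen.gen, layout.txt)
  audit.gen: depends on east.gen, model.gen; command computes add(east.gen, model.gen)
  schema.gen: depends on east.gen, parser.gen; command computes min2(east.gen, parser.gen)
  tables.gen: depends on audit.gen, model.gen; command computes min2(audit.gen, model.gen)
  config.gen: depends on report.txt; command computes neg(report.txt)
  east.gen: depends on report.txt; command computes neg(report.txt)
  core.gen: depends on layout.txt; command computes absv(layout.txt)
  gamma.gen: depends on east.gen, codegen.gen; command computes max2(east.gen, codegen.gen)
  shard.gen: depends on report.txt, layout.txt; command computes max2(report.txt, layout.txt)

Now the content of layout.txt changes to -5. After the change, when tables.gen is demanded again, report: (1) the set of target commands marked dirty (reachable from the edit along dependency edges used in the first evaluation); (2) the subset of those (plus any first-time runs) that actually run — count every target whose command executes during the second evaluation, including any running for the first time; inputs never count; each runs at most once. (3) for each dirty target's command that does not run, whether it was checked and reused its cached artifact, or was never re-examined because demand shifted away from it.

Marked dirty: audit.gen, model.gen, tables.gen.
Target commands that run: model.gen — 1 in total.
Checked but reused from cache: audit.gen, tables.gen.
Key observation: the change is absorbed at model.gen — it re-runs but produces the same value, and the output's value is unchanged.

First evaluation (everything demanded from the output):
  east.gen = neg(1) = -1
  west.gen = min2(-1, 1) = -1
  codegen.gen = max2(-1, -1) = -1
  model.gen = max2(-1, -6) = -1
  audit.gen = add(-1, -1) = -2
  tables.gen = min2(-2, -1) = -2

Propagation after the edit:
  model.gen: runs — layout.txt -6->-5; result -1 (same value as before).
  audit.gen: checked — values it read are unchanged (east.gen unchanged, model.gen unchanged); reused cached -2 without running.
  tables.gen: checked — values it read are unchanged (audit.gen unchanged, model.gen unchanged); reused cached -2 without running.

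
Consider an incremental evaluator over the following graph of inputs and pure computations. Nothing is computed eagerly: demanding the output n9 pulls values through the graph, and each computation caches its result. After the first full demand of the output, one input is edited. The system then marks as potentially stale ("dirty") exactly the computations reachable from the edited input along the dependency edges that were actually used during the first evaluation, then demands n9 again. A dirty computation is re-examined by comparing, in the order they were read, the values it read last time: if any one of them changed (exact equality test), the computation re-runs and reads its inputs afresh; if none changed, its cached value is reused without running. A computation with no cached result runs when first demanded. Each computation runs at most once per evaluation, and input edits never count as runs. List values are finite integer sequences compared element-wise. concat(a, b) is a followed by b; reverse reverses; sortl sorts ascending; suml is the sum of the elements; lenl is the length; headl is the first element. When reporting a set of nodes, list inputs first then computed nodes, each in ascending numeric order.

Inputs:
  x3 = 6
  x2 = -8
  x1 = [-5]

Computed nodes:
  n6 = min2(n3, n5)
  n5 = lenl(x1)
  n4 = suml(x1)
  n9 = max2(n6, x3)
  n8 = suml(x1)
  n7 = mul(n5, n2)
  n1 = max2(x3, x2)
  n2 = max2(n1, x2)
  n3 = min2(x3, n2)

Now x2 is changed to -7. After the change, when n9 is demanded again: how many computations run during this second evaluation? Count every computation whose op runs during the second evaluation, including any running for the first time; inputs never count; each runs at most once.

Run set: n1, n2 (2 run).
The important point: at n3 every value read last time is unchanged, so the dirty flag clears without a run.

Initial pass — values computed on the first demand:
  n1 = max2(6, -8) = 6
  n2 = max2(6, -8) = 6
  n3 = min2(6, 6) = 6
  n5 = lenl([-5]) = 1
  n6 = min2(6, 1) = 1
  n9 = max2(1, 6) = 6

Second demand — change propagation:
  n1: re-runs because x2 -8->-7; new result 6 (unchanged).
  n2: re-runs because x2 -8->-7; new result 6 (unchanged).
  n3: re-examined; everything it read last time is the same (x3 unchanged, n2 unchanged) — cache 6 kept, no run.
  n6: re-examined; everything it read last time is the same (n3 unchanged, n5 unchanged) — cache 1 kept, no run.
  n9: re-examined; everything it read last time is the same (n6 unchanged, x3 unchanged) — cache 6 kept, no run.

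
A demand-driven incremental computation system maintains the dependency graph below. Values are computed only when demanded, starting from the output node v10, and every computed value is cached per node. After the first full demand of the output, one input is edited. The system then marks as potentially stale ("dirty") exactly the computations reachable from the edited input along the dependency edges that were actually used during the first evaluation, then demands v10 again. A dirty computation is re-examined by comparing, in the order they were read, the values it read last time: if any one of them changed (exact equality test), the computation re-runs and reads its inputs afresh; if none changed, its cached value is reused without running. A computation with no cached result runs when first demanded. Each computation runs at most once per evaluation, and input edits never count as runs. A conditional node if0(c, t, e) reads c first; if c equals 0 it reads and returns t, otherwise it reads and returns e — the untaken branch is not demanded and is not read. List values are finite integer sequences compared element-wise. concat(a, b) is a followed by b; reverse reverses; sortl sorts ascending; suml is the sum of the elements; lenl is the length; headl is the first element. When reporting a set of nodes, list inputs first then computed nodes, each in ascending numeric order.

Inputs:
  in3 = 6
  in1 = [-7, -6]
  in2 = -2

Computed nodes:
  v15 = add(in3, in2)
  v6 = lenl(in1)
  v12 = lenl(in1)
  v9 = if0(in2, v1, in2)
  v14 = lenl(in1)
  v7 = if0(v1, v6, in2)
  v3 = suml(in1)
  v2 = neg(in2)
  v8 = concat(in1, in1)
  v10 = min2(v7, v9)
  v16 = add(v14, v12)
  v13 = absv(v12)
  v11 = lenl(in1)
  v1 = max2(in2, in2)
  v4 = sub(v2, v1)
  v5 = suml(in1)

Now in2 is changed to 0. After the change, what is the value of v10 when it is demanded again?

New value of v10: 0.
Key observation: a condition flipped, so demand reaches new nodes — v6 runs for the first time.

First evaluation (everything demanded from the output):
  v1 = max2(-2, -2) = -2
  v7 = if0(v1=-2 -> else branch in2) = -2
  v9 = if0(in2=-2 -> else branch in2) = -2
  v10 = min2(-2, -2) = -2

Propagation after the edit:
  v1: runs — in2 -2->0; in2 -2->0; result 0.
  v6: demanded for the first time — runs, produces 2.
  v7: runs — v1 -2->0; in2 -2->0; result 2.
  v9: runs — in2 -2->0; in2 -2->0; result 0.
  v10: runs — v7 -2->2; v9 -2->0; result 0.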